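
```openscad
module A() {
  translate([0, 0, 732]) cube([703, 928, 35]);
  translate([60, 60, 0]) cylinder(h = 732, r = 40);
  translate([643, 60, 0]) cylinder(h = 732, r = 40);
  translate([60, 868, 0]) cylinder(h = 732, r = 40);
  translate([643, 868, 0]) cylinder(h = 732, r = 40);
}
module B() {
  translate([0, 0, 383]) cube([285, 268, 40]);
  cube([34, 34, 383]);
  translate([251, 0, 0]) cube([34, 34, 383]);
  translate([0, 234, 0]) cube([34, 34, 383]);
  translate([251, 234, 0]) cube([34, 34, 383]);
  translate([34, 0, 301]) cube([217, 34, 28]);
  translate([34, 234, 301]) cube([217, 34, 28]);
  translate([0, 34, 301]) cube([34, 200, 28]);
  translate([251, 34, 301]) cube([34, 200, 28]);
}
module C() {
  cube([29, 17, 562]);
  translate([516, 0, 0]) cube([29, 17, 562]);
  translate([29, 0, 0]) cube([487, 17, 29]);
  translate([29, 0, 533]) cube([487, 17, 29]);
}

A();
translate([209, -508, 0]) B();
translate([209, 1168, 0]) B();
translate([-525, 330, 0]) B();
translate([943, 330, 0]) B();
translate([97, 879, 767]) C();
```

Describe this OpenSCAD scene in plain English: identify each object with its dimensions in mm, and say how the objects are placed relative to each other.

A is a rectangular dining table. The top is 703×928×35 mm with its upper surface at z = 767 mm. It stands on four round legs of 80 mm diameter, each leg's bounding box inset 20 mm from the nearest pair of top edges, running from the floor to the underside of the top.

B is a four-legged stool. The seat is 285×268 mm, 40 mm thick, top at z = 423 mm. It stands on four square legs, each 34×34 mm in cross-section, from z = 0 to the seat underside, each flush with a corner of the seat. Four stretchers, 34 mm wide and 28 mm tall, connect adjacent legs with their undersides at z = 301 mm, each running between the inner faces of the legs it joins and aligned with the legs' outer faces on the other axis.

C is a rectangular picture frame lying in the x–z plane (depth along y). The opening is 487 mm wide (x) by 504 mm tall (z), surrounded by a border 29 mm wide on all four sides. The frame is 17 mm deep and is made of two full-height vertical stiles with two horizontal rails fitted between them.

Four stools sit around the table at the −y, +y, −x, +x sides. The picture frame is on top of the table.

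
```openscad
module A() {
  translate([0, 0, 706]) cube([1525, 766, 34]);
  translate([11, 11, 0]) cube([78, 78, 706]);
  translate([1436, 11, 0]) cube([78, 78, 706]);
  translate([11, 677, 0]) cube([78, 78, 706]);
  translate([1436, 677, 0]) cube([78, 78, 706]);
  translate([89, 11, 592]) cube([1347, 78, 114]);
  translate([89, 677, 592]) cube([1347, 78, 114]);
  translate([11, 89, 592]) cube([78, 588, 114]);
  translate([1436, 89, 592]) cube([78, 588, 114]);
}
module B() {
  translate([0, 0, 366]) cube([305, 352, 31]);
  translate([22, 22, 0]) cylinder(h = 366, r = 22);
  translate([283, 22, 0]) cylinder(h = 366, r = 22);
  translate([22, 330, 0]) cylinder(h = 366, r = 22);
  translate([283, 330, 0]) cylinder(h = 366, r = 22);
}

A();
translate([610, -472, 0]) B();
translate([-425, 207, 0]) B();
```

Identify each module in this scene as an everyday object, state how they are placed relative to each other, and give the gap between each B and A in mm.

Each stool's nearest face is 120 mm from the table's bounding box.

A is a table. B is a stool. Two stools sit around the table at the −y, −x sides. The gap between each stool and the table is 120 mm.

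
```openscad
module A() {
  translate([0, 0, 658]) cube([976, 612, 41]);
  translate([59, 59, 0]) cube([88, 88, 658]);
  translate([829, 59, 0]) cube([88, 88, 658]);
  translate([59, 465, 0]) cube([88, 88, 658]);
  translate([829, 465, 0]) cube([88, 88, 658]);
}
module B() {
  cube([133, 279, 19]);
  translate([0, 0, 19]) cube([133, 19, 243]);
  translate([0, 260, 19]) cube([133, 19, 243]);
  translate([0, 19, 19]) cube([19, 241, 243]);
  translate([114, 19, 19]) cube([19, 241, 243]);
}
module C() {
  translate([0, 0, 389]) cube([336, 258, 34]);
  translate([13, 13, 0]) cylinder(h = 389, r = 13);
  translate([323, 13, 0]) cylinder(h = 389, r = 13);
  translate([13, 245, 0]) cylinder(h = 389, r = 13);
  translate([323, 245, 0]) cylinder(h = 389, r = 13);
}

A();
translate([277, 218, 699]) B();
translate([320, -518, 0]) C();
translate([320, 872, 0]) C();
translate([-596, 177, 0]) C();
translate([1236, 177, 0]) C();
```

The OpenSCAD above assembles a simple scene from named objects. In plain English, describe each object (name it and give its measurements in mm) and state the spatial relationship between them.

A is a table with a 976×612 mm rectangular top, 41 mm thick, top surface at z = 699 mm, supported by four 88×88 mm square legs, each inset 59 mm from the nearest pair of top edges, running from the floor.

B is an open-topped rectangular box: outside dimensions 133×279×262 mm, with a uniform wall and base thickness of 19 mm. The base is a full 133×279 slab on the floor; four walls sit on top of the base. The front and back walls (the −y and +y sides) span the full width; the two side walls fit between them.

C is a four-legged stool. The seat is 336×258 mm, 34 mm thick, top at z = 423 mm. It stands on four round legs, each 26 mm in diameter, from z = 0 to the seat underside, each leg's axis is inset half a diameter from the nearest pair of seat edges (so the leg's bounding box is flush with the corner).

The open box is on top of the table. Four stools sit around the table at the −y, +y, −x, +x sides.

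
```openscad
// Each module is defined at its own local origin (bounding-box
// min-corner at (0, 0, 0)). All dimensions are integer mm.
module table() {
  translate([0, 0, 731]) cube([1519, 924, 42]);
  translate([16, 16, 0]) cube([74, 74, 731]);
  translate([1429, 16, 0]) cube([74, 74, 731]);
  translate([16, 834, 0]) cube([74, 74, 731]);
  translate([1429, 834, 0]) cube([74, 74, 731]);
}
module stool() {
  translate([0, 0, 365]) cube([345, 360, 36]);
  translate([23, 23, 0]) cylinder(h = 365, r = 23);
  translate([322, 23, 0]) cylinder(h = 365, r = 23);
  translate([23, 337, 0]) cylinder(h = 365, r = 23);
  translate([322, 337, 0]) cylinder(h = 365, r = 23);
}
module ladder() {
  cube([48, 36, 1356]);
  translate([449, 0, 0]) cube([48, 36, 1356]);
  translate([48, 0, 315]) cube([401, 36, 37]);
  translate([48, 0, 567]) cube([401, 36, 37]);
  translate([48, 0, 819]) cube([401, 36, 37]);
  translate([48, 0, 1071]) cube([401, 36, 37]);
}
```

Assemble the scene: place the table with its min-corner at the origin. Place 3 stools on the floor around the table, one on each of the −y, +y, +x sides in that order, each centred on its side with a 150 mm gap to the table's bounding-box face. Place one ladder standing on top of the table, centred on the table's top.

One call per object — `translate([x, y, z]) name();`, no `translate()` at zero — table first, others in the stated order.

table();
translate([587, -510, 0]) stool();
translate([587, 1074, 0]) stool();
translate([1669, 282, 0]) stool();
translate([511, 444, 773]) ladder();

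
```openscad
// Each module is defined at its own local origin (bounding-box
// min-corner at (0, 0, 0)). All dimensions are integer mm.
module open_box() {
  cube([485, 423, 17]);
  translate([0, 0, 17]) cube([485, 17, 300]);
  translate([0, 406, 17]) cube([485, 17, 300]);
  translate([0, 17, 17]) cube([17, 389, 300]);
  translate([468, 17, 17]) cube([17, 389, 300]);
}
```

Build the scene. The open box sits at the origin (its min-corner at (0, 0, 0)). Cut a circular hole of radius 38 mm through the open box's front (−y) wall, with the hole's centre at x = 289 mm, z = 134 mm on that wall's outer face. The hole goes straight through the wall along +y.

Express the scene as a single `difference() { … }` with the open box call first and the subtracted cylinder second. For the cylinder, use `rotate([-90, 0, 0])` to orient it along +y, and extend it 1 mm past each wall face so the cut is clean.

difference() {
  open_box();
  translate([289, -1, 134]) rotate([-90, 0, 0]) cylinder(h = 19, r = 38);
}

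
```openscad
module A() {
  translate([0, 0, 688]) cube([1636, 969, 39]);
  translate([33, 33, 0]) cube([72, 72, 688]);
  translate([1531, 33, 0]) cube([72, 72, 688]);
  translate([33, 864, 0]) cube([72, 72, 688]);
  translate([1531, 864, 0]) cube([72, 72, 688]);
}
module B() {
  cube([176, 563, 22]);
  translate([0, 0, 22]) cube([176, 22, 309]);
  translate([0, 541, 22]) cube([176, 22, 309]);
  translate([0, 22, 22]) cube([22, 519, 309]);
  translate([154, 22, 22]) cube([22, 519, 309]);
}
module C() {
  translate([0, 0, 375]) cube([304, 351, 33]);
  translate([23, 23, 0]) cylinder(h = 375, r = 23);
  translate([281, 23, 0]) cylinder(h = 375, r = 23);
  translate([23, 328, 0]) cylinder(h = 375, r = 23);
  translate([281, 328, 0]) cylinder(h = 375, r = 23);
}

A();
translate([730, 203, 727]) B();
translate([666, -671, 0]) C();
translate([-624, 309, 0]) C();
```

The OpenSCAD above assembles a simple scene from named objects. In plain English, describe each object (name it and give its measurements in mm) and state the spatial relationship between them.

A is a table with a 1636×969 mm rectangular top, 39 mm thick, top surface at z = 727 mm, supported by four 72×72 mm square legs, each inset 33 mm from the nearest pair of top edges, running from the floor.

B is an open-topped rectangular box: outside dimensions 176×563×331 mm, with a uniform wall and base thickness of 22 mm. The base is a full 176×563 slab on the floor; four walls sit on top of the base. The front and back walls (the −y and +y sides) span the full width; the two side walls fit between them.

C is a four-legged stool. The seat is 304×351 mm, 33 mm thick, top at z = 408 mm. It stands on four round legs, each 46 mm in diameter, from z = 0 to the seat underside, each leg's axis is inset half a diameter from the nearest pair of seat edges (so the leg's bounding box is flush with the corner).

The open box is on top of the table, centred. Two stools sit around the table at the −y, −x sides.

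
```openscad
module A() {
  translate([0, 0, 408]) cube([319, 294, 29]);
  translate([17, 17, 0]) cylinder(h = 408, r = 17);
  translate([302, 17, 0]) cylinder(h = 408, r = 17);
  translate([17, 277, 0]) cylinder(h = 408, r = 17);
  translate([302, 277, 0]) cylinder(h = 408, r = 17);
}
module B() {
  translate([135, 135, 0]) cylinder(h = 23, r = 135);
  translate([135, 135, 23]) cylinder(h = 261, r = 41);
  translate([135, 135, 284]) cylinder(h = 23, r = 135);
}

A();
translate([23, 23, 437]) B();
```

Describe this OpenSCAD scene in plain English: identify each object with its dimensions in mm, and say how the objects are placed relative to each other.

A is a four-legged stool. The seat is a 319×294×29 mm slab whose top surface is at z = 437 mm; four round legs, each 34 mm in diameter, run from the floor (z = 0) to the underside of the seat, each leg's axis is inset half a diameter from the nearest pair of seat edges (so the leg's bounding box is flush with the corner).

B is a spool: two coaxial disc flanges of radius 135 mm and thickness 23 mm, joined by a core cylinder of radius 41 mm and height 261 mm. The lower flange rests on z = 0 and the three cylinders share a vertical axis.

The spool is on top of the stool.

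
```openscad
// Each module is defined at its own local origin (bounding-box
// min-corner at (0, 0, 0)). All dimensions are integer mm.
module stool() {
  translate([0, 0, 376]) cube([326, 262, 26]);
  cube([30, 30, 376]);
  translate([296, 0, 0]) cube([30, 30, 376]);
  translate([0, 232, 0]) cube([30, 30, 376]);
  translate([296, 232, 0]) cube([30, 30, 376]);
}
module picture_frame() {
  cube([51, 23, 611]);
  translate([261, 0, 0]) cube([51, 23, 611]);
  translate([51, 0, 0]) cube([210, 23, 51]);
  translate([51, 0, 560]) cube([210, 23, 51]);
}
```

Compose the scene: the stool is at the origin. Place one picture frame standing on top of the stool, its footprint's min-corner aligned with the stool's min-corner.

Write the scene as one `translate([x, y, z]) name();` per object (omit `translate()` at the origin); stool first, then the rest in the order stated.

stool();
translate([0, 0, 402]) picture_frame();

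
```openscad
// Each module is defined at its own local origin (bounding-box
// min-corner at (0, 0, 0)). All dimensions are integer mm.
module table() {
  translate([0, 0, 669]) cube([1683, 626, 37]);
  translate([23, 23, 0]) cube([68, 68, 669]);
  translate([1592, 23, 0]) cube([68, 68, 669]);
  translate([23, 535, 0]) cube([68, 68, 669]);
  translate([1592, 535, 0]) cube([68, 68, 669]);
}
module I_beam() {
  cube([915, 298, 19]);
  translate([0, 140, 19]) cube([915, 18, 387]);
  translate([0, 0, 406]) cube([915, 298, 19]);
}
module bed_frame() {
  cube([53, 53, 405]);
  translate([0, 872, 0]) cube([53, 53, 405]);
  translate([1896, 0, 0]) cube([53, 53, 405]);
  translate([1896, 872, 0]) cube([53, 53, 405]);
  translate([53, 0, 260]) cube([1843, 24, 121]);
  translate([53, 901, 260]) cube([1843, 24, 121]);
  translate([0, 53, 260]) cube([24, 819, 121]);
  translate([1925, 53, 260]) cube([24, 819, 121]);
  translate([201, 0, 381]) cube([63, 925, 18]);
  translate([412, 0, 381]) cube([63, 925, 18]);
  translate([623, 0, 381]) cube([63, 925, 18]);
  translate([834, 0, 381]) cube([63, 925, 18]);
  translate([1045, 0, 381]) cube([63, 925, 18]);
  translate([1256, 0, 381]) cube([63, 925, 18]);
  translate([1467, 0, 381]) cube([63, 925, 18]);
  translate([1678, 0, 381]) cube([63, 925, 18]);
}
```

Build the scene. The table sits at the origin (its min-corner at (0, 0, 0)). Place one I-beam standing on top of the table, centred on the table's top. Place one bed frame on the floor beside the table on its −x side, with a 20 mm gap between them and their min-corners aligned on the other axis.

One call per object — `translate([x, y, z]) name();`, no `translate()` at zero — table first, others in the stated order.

table();
translate([384, 164, 706]) I_beam();
translate([-1969, 0, 0]) bed_frame();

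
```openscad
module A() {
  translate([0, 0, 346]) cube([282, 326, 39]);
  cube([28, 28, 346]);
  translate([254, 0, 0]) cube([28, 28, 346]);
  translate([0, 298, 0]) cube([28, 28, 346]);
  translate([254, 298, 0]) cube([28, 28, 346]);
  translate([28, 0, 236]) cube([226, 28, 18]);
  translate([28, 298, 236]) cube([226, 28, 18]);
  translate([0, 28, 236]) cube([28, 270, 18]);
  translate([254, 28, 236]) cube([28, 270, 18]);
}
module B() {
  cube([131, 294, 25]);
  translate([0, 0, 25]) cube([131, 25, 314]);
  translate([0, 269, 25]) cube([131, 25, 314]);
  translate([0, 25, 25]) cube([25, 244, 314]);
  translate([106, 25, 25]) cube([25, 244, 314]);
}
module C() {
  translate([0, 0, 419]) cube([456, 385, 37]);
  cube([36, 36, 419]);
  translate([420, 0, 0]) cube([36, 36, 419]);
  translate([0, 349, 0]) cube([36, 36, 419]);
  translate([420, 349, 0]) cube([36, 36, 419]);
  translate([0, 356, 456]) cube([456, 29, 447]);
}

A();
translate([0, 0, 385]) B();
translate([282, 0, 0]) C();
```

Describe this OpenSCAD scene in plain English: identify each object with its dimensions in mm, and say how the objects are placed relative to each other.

A is a four-legged stool. The seat is a 282×326×39 mm slab whose top surface is at z = 385 mm; four square legs, each 28×28 mm in cross-section, run from the floor (z = 0) to the underside of the seat, each flush with a corner of the seat. Four stretchers, 28 mm wide and 18 mm tall, connect adjacent legs with their undersides at z = 236 mm, each running between the inner faces of the legs it joins and aligned with the legs' outer faces on the other axis.

B is an open-topped rectangular box: outside dimensions 131×294×339 mm, with a uniform wall and base thickness of 25 mm. The base is a full 131×294 slab on the floor; four walls sit on top of the base. The front and back walls (the −y and +y sides) span the full width; the two side walls fit between them.

C is a chair. The seat is a 456×385×37 mm slab with its top at z = 456 mm, on four 36×36 mm corner legs (flush with the seat edges, standing on z = 0). A flat backrest 29 mm thick, 447 mm tall, spans the full seat width and rises from the seat top along its +y edge, rear face flush with the rear of the seat.

The open box is on top of the stool. The chair is against the stool's +x side, with their −y faces flush.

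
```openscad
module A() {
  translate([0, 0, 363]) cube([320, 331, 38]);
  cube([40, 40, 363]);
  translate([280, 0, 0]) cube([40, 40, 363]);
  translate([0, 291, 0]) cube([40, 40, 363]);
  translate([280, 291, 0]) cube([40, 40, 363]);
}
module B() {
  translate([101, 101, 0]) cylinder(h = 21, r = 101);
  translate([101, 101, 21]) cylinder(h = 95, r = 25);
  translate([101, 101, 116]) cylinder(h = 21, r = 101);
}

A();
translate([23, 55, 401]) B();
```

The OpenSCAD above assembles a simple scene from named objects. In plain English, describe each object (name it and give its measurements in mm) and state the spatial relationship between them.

A is a simple wooden stool: a rectangular seat 320 mm (x) by 331 mm (y), 38 mm thick, top face at z = 401 mm, on four square legs, each 40×40 mm in cross-section. The legs rest on z = 0, each flush with a corner of the seat.

B is a spool: two coaxial disc flanges of radius 101 mm and thickness 21 mm, joined by a core cylinder of radius 25 mm and height 95 mm. The lower flange rests on z = 0 and the three cylinders share a vertical axis.

The spool is on top of the stool.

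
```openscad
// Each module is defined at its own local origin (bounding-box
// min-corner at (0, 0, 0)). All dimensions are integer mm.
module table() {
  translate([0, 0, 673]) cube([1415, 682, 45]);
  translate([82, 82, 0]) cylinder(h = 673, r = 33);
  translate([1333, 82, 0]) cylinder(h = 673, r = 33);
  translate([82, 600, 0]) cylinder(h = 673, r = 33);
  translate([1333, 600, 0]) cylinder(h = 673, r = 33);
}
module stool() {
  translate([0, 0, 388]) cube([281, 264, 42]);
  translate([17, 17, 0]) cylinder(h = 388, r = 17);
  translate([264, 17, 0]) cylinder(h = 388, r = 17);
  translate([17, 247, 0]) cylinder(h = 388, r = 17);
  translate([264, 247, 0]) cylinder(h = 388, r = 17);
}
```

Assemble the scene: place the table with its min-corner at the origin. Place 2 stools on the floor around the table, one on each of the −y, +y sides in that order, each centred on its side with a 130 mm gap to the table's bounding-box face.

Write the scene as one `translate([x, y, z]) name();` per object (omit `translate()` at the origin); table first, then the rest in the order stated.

table();
translate([567, -394, 0]) stool();
translate([567, 812, 0]) stool();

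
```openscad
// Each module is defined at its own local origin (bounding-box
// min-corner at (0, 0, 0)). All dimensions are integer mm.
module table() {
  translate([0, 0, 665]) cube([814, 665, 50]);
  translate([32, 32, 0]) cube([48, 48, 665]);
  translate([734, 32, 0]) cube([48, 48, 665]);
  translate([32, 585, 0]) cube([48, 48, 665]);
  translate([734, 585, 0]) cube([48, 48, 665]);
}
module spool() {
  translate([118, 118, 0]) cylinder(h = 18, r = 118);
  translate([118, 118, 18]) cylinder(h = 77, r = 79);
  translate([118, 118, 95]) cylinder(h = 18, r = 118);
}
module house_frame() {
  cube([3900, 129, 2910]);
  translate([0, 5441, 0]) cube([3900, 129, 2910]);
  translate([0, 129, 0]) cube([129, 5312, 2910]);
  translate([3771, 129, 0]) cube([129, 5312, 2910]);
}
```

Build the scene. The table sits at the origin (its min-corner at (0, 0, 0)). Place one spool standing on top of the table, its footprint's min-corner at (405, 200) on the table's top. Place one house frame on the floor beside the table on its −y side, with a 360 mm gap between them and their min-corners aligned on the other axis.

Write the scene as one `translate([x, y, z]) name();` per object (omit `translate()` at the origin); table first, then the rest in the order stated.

table();
translate([405, 200, 715]) spool();
translate([0, -5930, 0]) house_frame();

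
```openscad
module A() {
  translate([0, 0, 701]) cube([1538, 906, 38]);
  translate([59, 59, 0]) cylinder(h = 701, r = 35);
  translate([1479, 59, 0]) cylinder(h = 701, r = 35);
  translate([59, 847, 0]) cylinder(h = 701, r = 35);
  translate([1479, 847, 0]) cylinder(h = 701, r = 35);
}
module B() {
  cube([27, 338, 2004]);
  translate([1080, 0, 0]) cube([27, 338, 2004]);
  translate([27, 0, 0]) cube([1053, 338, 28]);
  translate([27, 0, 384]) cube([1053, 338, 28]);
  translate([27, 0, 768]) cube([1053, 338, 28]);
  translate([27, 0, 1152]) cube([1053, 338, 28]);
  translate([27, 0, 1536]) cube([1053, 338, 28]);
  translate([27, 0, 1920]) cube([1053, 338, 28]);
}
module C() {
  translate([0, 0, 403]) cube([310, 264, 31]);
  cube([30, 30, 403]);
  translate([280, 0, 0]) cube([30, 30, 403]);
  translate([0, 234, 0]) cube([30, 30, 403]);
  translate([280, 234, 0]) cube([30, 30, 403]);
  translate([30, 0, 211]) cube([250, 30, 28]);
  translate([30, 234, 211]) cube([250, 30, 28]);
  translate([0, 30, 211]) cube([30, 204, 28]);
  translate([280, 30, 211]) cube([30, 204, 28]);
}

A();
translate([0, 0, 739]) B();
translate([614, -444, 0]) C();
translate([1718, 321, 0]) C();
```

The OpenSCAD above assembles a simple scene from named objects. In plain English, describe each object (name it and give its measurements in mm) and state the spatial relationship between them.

A is a table with a 1538×906 mm rectangular top, 38 mm thick, top surface at z = 739 mm, supported by four round legs of 70 mm diameter, each leg's bounding box inset 24 mm from the nearest pair of top edges, running from the floor.

B is an open bookshelf. Two side panels, each 27 mm thick, 338 mm deep and 2004 mm tall, stand 1107 mm apart (outside-to-outside). Between them sit 6 shelves, each 28 mm thick and 338 mm deep, spanning the full gap between the sides. The bottom shelf rests on the floor (its underside at z = 0) and the clear gap between one shelf's top and the next shelf's underside is 356 mm.

C is a four-legged stool. The seat is 310×264 mm, 31 mm thick, top at z = 434 mm. It stands on four square legs, each 30×30 mm in cross-section, from z = 0 to the seat underside, each flush with a corner of the seat. Four stretchers, 30 mm wide and 28 mm tall, connect adjacent legs with their undersides at z = 211 mm, each running between the inner faces of the legs it joins and aligned with the legs' outer faces on the other axis.

The bookshelf is on top of the table. Two stools sit around the table at the −y, +x sides.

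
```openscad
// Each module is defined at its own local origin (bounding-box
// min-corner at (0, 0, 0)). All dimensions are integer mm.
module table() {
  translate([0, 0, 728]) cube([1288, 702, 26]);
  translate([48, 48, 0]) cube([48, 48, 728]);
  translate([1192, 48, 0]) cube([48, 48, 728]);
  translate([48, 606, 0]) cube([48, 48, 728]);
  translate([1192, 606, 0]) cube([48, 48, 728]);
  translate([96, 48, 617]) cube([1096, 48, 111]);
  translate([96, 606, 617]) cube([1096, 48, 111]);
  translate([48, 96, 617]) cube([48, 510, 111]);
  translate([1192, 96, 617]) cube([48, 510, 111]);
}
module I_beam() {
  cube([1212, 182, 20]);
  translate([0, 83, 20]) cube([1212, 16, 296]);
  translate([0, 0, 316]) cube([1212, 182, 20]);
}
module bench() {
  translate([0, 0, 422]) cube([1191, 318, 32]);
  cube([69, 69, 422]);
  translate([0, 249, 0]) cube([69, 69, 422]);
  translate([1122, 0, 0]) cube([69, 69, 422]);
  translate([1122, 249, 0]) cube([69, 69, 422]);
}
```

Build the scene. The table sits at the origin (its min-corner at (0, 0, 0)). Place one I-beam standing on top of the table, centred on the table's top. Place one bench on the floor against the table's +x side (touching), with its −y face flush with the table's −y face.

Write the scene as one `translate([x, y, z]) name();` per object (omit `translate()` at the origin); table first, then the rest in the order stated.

table();
translate([38, 260, 754]) I_beam();
translate([1288, 0, 0]) bench();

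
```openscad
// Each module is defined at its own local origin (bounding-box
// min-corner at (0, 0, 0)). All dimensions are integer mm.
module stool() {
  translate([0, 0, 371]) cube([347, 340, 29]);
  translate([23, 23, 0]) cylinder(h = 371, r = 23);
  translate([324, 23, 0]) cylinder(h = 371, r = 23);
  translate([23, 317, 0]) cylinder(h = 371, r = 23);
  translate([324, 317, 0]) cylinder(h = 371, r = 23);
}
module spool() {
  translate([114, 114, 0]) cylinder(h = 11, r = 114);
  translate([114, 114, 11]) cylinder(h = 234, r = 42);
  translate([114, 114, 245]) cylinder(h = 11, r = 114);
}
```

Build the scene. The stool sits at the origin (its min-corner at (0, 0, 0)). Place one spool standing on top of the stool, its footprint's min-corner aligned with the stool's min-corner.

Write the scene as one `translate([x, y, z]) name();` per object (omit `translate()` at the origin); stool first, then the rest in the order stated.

stool();
translate([0, 0, 400]) spool();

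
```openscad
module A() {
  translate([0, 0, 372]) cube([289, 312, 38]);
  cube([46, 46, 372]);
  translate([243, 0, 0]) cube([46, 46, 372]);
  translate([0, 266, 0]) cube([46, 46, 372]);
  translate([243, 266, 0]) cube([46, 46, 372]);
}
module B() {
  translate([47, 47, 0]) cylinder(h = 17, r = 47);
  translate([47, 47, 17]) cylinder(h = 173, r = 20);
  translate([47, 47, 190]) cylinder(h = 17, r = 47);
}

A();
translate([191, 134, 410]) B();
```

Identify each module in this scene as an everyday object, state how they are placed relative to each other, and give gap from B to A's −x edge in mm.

A is a stool. B is a spool. The spool is on top of the stool. The gap from the spool to the stool's −x edge is 191 mm.

The spool's min-x is at 191; the stool's min-x is 0; gap = 191 mm.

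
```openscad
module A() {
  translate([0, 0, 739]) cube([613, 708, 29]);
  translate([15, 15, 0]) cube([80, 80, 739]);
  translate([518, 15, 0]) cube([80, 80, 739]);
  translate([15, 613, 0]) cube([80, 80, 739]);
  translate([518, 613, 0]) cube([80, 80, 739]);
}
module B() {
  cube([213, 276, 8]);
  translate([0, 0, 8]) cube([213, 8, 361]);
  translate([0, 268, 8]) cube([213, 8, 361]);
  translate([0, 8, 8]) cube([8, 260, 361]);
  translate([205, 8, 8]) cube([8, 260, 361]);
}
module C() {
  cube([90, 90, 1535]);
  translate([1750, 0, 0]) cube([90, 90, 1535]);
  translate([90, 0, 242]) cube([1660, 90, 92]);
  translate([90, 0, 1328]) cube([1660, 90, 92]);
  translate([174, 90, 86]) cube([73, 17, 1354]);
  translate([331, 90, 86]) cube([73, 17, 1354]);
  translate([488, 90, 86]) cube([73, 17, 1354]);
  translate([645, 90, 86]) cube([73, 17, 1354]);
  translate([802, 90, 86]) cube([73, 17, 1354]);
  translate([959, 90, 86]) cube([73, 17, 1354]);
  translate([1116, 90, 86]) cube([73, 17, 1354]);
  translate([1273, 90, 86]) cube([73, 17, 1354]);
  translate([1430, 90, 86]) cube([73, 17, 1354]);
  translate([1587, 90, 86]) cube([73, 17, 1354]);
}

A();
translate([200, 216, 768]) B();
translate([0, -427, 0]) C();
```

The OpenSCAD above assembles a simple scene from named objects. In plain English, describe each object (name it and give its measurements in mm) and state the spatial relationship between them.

A is a rectangular dining table. The top is 613×708×29 mm with its upper surface at z = 768 mm. It stands on four 80×80 mm square legs, each inset 15 mm from the nearest pair of top edges, running from the floor to the underside of the top.

B is an open-topped rectangular box: outside dimensions 213×276×369 mm, with a uniform wall and base thickness of 8 mm. The base is a full 213×276 slab on the floor; four walls sit on top of the base. The front and back walls (the −y and +y sides) span the full width; the two side walls fit between them.

C is a fence section. Two 90×90 mm posts, 1535 mm tall, stand on the floor with a clear span of 1660 mm between their inner faces. Two horizontal rails of 90×92 mm section span the gap between the posts with their undersides at z = 242 mm and z = 1328 mm, flush with the posts' −y face. 10 pickets, each 73 mm wide, 17 mm thick and 1354 mm tall, are fixed to the +y face of the rails with their bottoms at z = 86 mm, evenly spaced across the span with equal gaps (rounded down to the nearest mm) at the −x end and between each pair — any rounding remainder accumulates at the +x end.

The open box is on top of the table, centred. The fence section is on the floor beside the table on its −y side.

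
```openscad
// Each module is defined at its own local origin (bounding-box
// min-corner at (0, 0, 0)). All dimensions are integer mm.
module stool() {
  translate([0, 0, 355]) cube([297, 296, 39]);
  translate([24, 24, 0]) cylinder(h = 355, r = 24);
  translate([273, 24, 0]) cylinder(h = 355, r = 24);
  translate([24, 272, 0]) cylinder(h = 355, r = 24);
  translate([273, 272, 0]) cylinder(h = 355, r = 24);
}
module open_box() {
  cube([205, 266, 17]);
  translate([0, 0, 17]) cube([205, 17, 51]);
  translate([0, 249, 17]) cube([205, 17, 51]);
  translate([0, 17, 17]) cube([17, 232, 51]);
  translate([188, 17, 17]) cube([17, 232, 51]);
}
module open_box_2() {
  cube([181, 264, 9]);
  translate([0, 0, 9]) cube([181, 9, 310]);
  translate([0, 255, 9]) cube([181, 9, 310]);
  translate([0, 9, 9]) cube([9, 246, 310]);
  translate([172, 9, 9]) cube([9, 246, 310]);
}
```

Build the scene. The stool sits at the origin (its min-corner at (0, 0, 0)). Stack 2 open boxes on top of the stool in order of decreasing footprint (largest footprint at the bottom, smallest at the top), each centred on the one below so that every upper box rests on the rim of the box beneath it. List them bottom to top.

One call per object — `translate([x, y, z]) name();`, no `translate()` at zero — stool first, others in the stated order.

stool();
translate([46, 15, 394]) open_box();
translate([58, 16, 462]) open_box_2();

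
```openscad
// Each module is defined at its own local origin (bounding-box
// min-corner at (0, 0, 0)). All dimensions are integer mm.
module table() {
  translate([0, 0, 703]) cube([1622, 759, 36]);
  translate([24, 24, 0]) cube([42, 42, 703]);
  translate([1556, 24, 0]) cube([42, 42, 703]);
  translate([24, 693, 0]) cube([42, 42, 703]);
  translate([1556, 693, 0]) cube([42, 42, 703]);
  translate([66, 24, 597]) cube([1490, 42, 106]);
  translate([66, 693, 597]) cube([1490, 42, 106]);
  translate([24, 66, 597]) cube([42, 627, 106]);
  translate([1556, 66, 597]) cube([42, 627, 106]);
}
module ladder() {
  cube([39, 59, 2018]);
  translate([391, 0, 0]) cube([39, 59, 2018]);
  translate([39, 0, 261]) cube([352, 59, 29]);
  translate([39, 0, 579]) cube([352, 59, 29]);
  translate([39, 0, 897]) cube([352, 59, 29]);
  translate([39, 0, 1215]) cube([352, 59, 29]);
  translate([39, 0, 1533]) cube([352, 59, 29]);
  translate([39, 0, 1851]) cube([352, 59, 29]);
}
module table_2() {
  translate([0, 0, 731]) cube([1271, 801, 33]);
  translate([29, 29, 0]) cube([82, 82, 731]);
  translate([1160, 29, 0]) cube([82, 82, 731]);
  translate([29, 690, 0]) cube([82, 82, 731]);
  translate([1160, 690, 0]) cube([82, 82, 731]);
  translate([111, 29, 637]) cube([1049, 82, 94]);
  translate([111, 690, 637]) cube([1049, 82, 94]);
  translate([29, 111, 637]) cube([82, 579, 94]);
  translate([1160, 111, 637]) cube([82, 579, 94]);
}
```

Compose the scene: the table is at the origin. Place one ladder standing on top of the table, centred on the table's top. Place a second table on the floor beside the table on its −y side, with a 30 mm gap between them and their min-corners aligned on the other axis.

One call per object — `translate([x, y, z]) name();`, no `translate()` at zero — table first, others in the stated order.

table();
translate([596, 350, 739]) ladder();
translate([0, -831, 0]) table_2();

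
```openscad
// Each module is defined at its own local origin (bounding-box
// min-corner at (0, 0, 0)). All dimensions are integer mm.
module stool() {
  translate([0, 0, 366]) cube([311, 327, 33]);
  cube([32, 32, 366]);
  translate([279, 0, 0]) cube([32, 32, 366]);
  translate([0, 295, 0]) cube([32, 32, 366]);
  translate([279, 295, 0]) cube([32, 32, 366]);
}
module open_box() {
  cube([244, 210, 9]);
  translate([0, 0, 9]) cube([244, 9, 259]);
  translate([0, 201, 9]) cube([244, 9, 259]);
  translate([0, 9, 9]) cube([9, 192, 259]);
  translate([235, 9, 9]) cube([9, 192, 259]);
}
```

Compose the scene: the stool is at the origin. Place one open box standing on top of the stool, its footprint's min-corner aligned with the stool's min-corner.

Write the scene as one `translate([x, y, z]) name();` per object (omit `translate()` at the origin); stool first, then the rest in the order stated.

stool();
translate([0, 0, 399]) open_box();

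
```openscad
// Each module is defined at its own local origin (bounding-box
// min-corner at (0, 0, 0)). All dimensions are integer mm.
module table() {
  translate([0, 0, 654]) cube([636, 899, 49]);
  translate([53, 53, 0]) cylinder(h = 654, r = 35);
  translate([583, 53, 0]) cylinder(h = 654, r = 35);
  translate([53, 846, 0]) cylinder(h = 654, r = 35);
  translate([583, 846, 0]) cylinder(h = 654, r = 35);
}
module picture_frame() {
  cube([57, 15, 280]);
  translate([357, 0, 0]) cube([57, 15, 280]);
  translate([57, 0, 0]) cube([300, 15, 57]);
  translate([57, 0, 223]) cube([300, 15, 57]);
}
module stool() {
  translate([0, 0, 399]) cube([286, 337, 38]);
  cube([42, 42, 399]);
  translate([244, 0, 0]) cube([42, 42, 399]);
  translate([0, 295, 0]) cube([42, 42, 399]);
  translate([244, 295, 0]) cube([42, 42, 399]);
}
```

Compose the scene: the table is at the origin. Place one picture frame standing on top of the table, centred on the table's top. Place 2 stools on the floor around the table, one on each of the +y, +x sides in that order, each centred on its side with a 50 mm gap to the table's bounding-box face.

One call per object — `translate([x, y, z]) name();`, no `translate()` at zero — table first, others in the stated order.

table();
translate([111, 442, 703]) picture_frame();
translate([175, 949, 0]) stool();
translate([686, 281, 0]) stool();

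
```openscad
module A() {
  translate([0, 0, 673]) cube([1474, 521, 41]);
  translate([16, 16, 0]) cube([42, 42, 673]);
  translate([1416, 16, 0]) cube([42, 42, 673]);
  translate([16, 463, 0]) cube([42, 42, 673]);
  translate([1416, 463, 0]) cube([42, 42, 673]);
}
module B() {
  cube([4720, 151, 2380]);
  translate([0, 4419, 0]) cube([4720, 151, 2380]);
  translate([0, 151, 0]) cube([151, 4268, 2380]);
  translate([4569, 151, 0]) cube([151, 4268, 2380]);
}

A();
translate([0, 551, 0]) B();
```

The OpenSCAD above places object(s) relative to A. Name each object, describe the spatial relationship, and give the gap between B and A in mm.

A is a table. B is a house frame. The house frame is on the floor beside the table on its +y side. The gap between the house frame and the table is 30 mm.

The house frame's nearest face is 30 mm from the table's +y face.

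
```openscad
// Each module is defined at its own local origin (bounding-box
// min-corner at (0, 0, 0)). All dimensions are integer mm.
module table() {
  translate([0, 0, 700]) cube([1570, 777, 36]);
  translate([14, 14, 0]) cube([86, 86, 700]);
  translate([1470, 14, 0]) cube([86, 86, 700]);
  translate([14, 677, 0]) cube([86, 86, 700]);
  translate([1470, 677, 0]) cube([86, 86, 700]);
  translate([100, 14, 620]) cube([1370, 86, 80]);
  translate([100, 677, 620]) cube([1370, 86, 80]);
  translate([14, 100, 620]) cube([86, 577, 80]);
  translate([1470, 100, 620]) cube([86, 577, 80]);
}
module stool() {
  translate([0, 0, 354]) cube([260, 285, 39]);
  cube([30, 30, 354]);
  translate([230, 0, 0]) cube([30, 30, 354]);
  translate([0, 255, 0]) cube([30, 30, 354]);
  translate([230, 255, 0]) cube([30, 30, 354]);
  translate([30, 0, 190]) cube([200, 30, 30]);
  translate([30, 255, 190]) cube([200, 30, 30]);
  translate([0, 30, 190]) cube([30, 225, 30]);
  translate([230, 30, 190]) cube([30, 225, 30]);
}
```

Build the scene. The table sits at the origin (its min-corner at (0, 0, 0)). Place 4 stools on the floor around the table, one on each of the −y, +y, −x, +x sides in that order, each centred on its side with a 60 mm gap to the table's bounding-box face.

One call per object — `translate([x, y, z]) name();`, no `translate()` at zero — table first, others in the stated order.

table();
translate([655, -345, 0]) stool();
translate([655, 837, 0]) stool();
translate([-320, 246, 0]) stool();
translate([1630, 246, 0]) stool();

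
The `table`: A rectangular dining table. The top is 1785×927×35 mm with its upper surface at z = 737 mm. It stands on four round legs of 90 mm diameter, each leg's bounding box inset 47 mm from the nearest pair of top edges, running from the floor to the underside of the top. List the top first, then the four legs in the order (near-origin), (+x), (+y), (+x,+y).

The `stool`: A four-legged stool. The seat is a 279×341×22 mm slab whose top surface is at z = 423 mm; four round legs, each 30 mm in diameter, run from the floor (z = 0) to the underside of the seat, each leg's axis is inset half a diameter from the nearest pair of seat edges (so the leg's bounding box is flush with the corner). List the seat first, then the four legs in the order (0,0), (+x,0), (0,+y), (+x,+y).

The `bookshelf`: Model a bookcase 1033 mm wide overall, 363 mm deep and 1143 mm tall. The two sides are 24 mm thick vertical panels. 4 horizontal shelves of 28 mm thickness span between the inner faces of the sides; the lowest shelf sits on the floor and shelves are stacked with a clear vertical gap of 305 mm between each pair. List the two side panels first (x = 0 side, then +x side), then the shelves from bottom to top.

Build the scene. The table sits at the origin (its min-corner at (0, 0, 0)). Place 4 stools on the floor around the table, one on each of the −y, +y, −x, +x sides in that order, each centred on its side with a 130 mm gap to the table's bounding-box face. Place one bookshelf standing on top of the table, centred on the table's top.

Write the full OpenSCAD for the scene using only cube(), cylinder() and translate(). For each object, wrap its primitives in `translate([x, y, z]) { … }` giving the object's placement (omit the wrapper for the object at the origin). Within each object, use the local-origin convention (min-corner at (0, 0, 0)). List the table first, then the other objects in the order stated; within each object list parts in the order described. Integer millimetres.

translate([0, 0, 702]) cube([1785, 927, 35]);
translate([92, 92, 0]) cylinder(h = 702, r = 45);
translate([1693, 92, 0]) cylinder(h = 702, r = 45);
translate([92, 835, 0]) cylinder(h = 702, r = 45);
translate([1693, 835, 0]) cylinder(h = 702, r = 45);
translate([753, -471, 0]) {
  translate([0, 0, 401]) cube([279, 341, 22]);
  translate([15, 15, 0]) cylinder(h = 401, r = 15);
  translate([264, 15, 0]) cylinder(h = 401, r = 15);
  translate([15, 326, 0]) cylinder(h = 401, r = 15);
  translate([264, 326, 0]) cylinder(h = 401, r = 15);
}
translate([753, 1057, 0]) {
  translate([0, 0, 401]) cube([279, 341, 22]);
  translate([15, 15, 0]) cylinder(h = 401, r = 15);
  translate([264, 15, 0]) cylinder(h = 401, r = 15);
  translate([15, 326, 0]) cylinder(h = 401, r = 15);
  translate([264, 326, 0]) cylinder(h = 401, r = 15);
}
translate([-409, 293, 0]) {
  translate([0, 0, 401]) cube([279, 341, 22]);
  translate([15, 15, 0]) cylinder(h = 401, r = 15);
  translate([264, 15, 0]) cylinder(h = 401, r = 15);
  translate([15, 326, 0]) cylinder(h = 401, r = 15);
  translate([264, 326, 0]) cylinder(h = 401, r = 15);
}
translate([1915, 293, 0]) {
  translate([0, 0, 401]) cube([279, 341, 22]);
  translate([15, 15, 0]) cylinder(h = 401, r = 15);
  translate([264, 15, 0]) cylinder(h = 401, r = 15);
  translate([15, 326, 0]) cylinder(h = 401, r = 15);
  translate([264, 326, 0]) cylinder(h = 401, r = 15);
}
translate([376, 282, 737]) {
  cube([24, 363, 1143]);
  translate([1009, 0, 0]) cube([24, 363, 1143]);
  translate([24, 0, 0]) cube([985, 363, 28]);
  translate([24, 0, 333]) cube([985, 363, 28]);
  translate([24, 0, 666]) cube([985, 363, 28]);
  translate([24, 0, 999]) cube([985, 363, 28]);
}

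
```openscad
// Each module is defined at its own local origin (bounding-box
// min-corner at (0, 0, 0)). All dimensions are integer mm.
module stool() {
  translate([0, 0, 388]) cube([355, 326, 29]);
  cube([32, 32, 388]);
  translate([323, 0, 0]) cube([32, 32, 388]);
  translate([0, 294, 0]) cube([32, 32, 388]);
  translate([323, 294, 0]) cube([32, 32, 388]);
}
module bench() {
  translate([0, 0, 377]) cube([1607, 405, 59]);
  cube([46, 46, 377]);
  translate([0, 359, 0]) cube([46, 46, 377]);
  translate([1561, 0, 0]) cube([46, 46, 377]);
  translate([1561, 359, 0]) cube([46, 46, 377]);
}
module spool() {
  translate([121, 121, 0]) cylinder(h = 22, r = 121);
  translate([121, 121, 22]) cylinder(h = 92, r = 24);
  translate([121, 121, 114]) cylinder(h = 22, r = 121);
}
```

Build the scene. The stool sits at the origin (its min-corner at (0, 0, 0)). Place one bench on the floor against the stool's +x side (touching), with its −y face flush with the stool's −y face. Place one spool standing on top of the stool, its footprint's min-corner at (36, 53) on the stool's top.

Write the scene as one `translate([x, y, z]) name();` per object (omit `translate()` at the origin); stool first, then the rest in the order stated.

stool();
translate([355, 0, 0]) bench();
translate([36, 53, 417]) spool();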